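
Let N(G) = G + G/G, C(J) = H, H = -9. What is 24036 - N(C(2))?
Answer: 24044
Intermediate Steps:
C(J) = -9
N(G) = 1 + G (N(G) = G + 1 = 1 + G)
24036 - N(C(2)) = 24036 - (1 - 9) = 24036 - 1*(-8) = 24036 + 8 = 24044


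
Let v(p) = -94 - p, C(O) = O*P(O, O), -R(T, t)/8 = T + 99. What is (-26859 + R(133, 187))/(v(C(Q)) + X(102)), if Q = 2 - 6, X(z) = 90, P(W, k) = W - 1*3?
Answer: 28715/32 ≈ 897.34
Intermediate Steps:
R(T, t) = -792 - 8*T (R(T, t) = -8*(T + 99) = -8*(99 + T) = -792 - 8*T)
P(W, k) = -3 + W (P(W, k) = W - 3 = -3 + W)
Q = -4
C(O) = O*(-3 + O)
(-26859 + R(133, 187))/(v(C(Q)) + X(102)) = (-26859 + (-792 - 8*133))/((-94 - (-4)*(-3 - 4)) + 90) = (-26859 + (-792 - 1064))/((-94 - (-4)*(-7)) + 90) = (-26859 - 1856)/((-94 - 1*28) + 90) = -28715/((-94 - 28) + 90) = -28715/(-122 + 90) = -28715/(-32) = -28715*(-1/32) = 28715/32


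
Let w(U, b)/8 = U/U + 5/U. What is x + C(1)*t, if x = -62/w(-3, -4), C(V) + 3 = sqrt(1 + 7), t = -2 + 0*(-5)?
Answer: 141/8 - 4*sqrt(2) ≈ 11.968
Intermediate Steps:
w(U, b) = 8 + 40/U (w(U, b) = 8*(U/U + 5/U) = 8*(1 + 5/U) = 8 + 40/U)
t = -2 (t = -2 + 0 = -2)
C(V) = -3 + 2*sqrt(2) (C(V) = -3 + sqrt(1 + 7) = -3 + sqrt(8) = -3 + 2*sqrt(2))
x = 93/8 (x = -62/(8 + 40/(-3)) = -62/(8 + 40*(-1/3)) = -62/(8 - 40/3) = -62/(-16/3) = -62*(-3/16) = 93/8 ≈ 11.625)
x + C(1)*t = 93/8 + (-3 + 2*sqrt(2))*(-2) = 93/8 + (6 - 4*sqrt(2)) = 141/8 - 4*sqrt(2)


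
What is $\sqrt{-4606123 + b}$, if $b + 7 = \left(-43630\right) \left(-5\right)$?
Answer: $2 i \sqrt{1096995} \approx 2094.8 i$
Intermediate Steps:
$b = 218143$ ($b = -7 - -218150 = -7 + 218150 = 218143$)
$\sqrt{-4606123 + b} = \sqrt{-4606123 + 218143} = \sqrt{-4387980} = 2 i \sqrt{1096995}$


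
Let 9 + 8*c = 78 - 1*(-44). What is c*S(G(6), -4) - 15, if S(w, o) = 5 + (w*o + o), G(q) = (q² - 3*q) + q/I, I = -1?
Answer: -5431/8 ≈ -678.88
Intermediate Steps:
G(q) = q² - 4*q (G(q) = (q² - 3*q) + q/(-1) = (q² - 3*q) + q*(-1) = (q² - 3*q) - q = q² - 4*q)
S(w, o) = 5 + o + o*w (S(w, o) = 5 + (o*w + o) = 5 + (o + o*w) = 5 + o + o*w)
c = 113/8 (c = -9/8 + (78 - 1*(-44))/8 = -9/8 + (78 + 44)/8 = -9/8 + (⅛)*122 = -9/8 + 61/4 = 113/8 ≈ 14.125)
c*S(G(6), -4) - 15 = 113*(5 - 4 - 24*(-4 + 6))/8 - 15 = 113*(5 - 4 - 24*2)/8 - 15 = 113*(5 - 4 - 4*12)/8 - 15 = 113*(5 - 4 - 48)/8 - 15 = (113/8)*(-47) - 15 = -5311/8 - 15 = -5431/8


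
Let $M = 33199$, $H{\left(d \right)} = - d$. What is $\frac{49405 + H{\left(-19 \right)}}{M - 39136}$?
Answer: $- \frac{49424}{5937} \approx -8.3247$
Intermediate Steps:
$\frac{49405 + H{\left(-19 \right)}}{M - 39136} = \frac{49405 - -19}{33199 - 39136} = \frac{49405 + 19}{-5937} = 49424 \left(- \frac{1}{5937}\right) = - \frac{49424}{5937}$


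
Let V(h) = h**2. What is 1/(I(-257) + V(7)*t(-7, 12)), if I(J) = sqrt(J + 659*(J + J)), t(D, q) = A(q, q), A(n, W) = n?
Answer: 588/684727 - I*sqrt(338983)/684727 ≈ 0.00085874 - 0.0008503*I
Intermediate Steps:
t(D, q) = q
I(J) = sqrt(1319)*sqrt(J) (I(J) = sqrt(J + 659*(2*J)) = sqrt(J + 1318*J) = sqrt(1319*J) = sqrt(1319)*sqrt(J))
1/(I(-257) + V(7)*t(-7, 12)) = 1/(sqrt(1319)*sqrt(-257) + 7**2*12) = 1/(sqrt(1319)*(I*sqrt(257)) + 49*12) = 1/(I*sqrt(338983) + 588) = 1/(588 + I*sqrt(338983))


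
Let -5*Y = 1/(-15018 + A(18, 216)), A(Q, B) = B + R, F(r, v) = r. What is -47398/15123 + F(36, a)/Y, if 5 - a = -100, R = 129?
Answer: 39941912822/15123 ≈ 2.6411e+6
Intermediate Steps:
a = 105 (a = 5 - 1*(-100) = 5 + 100 = 105)
A(Q, B) = 129 + B (A(Q, B) = B + 129 = 129 + B)
Y = 1/73365 (Y = -1/(5*(-15018 + (129 + 216))) = -1/(5*(-15018 + 345)) = -1/5/(-14673) = -1/5*(-1/14673) = 1/73365 ≈ 1.3630e-5)
-47398/15123 + F(36, a)/Y = -47398/15123 + 36/(1/73365) = -47398*1/15123 + 36*73365 = -47398/15123 + 2641140 = 39941912822/15123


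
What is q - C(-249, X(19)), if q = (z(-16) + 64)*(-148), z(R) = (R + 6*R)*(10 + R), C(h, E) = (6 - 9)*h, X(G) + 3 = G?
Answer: -109675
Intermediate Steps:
X(G) = -3 + G
C(h, E) = -3*h
z(R) = 7*R*(10 + R) (z(R) = (7*R)*(10 + R) = 7*R*(10 + R))
q = -108928 (q = (7*(-16)*(10 - 16) + 64)*(-148) = (7*(-16)*(-6) + 64)*(-148) = (672 + 64)*(-148) = 736*(-148) = -108928)
q - C(-249, X(19)) = -108928 - (-3)*(-249) = -108928 - 1*747 = -108928 - 747 = -109675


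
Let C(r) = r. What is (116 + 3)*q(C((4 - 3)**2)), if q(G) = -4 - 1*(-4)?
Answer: 0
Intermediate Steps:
q(G) = 0 (q(G) = -4 + 4 = 0)
(116 + 3)*q(C((4 - 3)**2)) = (116 + 3)*0 = 119*0 = 0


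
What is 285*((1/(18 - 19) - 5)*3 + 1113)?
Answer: 312075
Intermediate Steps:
285*((1/(18 - 19) - 5)*3 + 1113) = 285*((1/(-1) - 5)*3 + 1113) = 285*((-1 - 5)*3 + 1113) = 285*(-6*3 + 1113) = 285*(-18 + 1113) = 285*1095 = 312075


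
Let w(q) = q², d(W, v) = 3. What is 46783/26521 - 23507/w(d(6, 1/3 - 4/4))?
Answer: -56637100/21699 ≈ -2610.1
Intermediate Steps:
46783/26521 - 23507/w(d(6, 1/3 - 4/4)) = 46783/26521 - 23507/(3²) = 46783*(1/26521) - 23507/9 = 4253/2411 - 23507*⅑ = 4253/2411 - 23507/9 = -56637100/21699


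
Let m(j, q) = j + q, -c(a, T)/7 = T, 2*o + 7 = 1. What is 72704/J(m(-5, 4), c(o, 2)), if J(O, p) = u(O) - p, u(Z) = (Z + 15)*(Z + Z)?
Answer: -36352/7 ≈ -5193.1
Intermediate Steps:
o = -3 (o = -7/2 + (½)*1 = -7/2 + ½ = -3)
u(Z) = 2*Z*(15 + Z) (u(Z) = (15 + Z)*(2*Z) = 2*Z*(15 + Z))
c(a, T) = -7*T
J(O, p) = -p + 2*O*(15 + O) (J(O, p) = 2*O*(15 + O) - p = -p + 2*O*(15 + O))
72704/J(m(-5, 4), c(o, 2)) = 72704/(-(-7)*2 + 2*(-5 + 4)*(15 + (-5 + 4))) = 72704/(-1*(-14) + 2*(-1)*(15 - 1)) = 72704/(14 + 2*(-1)*14) = 72704/(14 - 28) = 72704/(-14) = 72704*(-1/14) = -36352/7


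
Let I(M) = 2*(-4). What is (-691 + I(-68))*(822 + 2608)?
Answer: -2397570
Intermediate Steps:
I(M) = -8
(-691 + I(-68))*(822 + 2608) = (-691 - 8)*(822 + 2608) = -699*3430 = -2397570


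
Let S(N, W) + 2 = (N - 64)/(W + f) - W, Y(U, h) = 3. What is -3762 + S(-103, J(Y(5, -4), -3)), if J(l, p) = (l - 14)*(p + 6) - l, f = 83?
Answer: -175383/47 ≈ -3731.6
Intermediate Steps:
J(l, p) = -l + (-14 + l)*(6 + p) (J(l, p) = (-14 + l)*(6 + p) - l = -l + (-14 + l)*(6 + p))
S(N, W) = -2 - W + (-64 + N)/(83 + W) (S(N, W) = -2 + ((N - 64)/(W + 83) - W) = -2 + ((-64 + N)/(83 + W) - W) = -2 + (-W + (-64 + N)/(83 + W)) = -2 - W + (-64 + N)/(83 + W))
-3762 + S(-103, J(Y(5, -4), -3)) = -3762 + (-230 - 103 - (-84 - 14*(-3) + 5*3 + 3*(-3))**2 - 85*(-84 - 14*(-3) + 5*3 + 3*(-3)))/(83 + (-84 - 14*(-3) + 5*3 + 3*(-3))) = -3762 + (-230 - 103 - (-84 + 42 + 15 - 9)**2 - 85*(-84 + 42 + 15 - 9))/(83 + (-84 + 42 + 15 - 9)) = -3762 + (-230 - 103 - 1*(-36)**2 - 85*(-36))/(83 - 36) = -3762 + (-230 - 103 - 1*1296 + 3060)/47 = -3762 + (-230 - 103 - 1296 + 3060)/47 = -3762 + (1/47)*1431 = -3762 + 1431/47 = -175383/47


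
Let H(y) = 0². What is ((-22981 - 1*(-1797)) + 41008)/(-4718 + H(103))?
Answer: -1416/337 ≈ -4.2018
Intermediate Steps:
H(y) = 0
((-22981 - 1*(-1797)) + 41008)/(-4718 + H(103)) = ((-22981 - 1*(-1797)) + 41008)/(-4718 + 0) = ((-22981 + 1797) + 41008)/(-4718) = (-21184 + 41008)*(-1/4718) = 19824*(-1/4718) = -1416/337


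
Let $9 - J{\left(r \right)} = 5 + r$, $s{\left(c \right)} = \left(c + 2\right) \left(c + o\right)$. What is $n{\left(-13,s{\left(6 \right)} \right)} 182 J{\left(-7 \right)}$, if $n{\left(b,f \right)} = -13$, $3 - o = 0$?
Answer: $-26026$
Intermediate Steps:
$o = 3$ ($o = 3 - 0 = 3 + 0 = 3$)
$s{\left(c \right)} = \left(2 + c\right) \left(3 + c\right)$ ($s{\left(c \right)} = \left(c + 2\right) \left(c + 3\right) = \left(2 + c\right) \left(3 + c\right)$)
$J{\left(r \right)} = 4 - r$ ($J{\left(r \right)} = 9 - \left(5 + r\right) = 4 - r$)
$n{\left(-13,s{\left(6 \right)} \right)} 182 J{\left(-7 \right)} = \left(-13\right) 182 \left(4 - -7\right) = - 2366 \left(4 + 7\right) = \left(-2366\right) 11 = -26026$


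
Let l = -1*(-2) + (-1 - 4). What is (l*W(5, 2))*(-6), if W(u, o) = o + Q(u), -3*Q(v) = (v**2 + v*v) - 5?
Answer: -234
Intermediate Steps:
Q(v) = 5/3 - 2*v**2/3 (Q(v) = -((v**2 + v*v) - 5)/3 = -((v**2 + v**2) - 5)/3 = -(2*v**2 - 5)/3 = -(-5 + 2*v**2)/3 = 5/3 - 2*v**2/3)
l = -3 (l = 2 - 5 = -3)
W(u, o) = 5/3 + o - 2*u**2/3 (W(u, o) = o + (5/3 - 2*u**2/3) = 5/3 + o - 2*u**2/3)
(l*W(5, 2))*(-6) = -3*(5/3 + 2 - 2/3*5**2)*(-6) = -3*(5/3 + 2 - 2/3*25)*(-6) = -3*(5/3 + 2 - 50/3)*(-6) = -3*(-13)*(-6) = 39*(-6) = -234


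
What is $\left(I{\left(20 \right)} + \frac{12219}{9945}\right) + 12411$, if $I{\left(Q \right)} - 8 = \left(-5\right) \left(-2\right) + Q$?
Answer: $\frac{41272508}{3315} \approx 12450.0$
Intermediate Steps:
$I{\left(Q \right)} = 18 + Q$ ($I{\left(Q \right)} = 8 + \left(\left(-5\right) \left(-2\right) + Q\right) = 8 + \left(10 + Q\right) = 18 + Q$)
$\left(I{\left(20 \right)} + \frac{12219}{9945}\right) + 12411 = \left(\left(18 + 20\right) + \frac{12219}{9945}\right) + 12411 = \left(38 + 12219 \cdot \frac{1}{9945}\right) + 12411 = \left(38 + \frac{4073}{3315}\right) + 12411 = \frac{130043}{3315} + 12411 = \frac{41272508}{3315}$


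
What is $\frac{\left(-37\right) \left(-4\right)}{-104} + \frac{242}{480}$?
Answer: $- \frac{2867}{3120} \approx -0.91891$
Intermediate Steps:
$\frac{\left(-37\right) \left(-4\right)}{-104} + \frac{242}{480} = 148 \left(- \frac{1}{104}\right) + 242 \cdot \frac{1}{480} = - \frac{37}{26} + \frac{121}{240} = - \frac{2867}{3120}$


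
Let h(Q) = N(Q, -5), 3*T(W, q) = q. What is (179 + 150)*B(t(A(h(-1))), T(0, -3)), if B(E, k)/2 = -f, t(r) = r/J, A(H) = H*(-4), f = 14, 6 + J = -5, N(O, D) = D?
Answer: -9212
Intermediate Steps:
J = -11 (J = -6 - 5 = -11)
T(W, q) = q/3
h(Q) = -5
A(H) = -4*H
t(r) = -r/11 (t(r) = r/(-11) = r*(-1/11) = -r/11)
B(E, k) = -28 (B(E, k) = 2*(-1*14) = 2*(-14) = -28)
(179 + 150)*B(t(A(h(-1))), T(0, -3)) = (179 + 150)*(-28) = 329*(-28) = -9212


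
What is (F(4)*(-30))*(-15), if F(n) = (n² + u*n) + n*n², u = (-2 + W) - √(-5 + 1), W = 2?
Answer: 36000 - 3600*I ≈ 36000.0 - 3600.0*I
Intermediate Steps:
u = -2*I (u = (-2 + 2) - √(-5 + 1) = 0 - √(-4) = 0 - 2*I = -2*I ≈ -2.0*I)
F(n) = n² + n³ - 2*I*n (F(n) = (n² + (-2*I)*n) + n*n² = (n² - 2*I*n) + n³ = n² + n³ - 2*I*n)
(F(4)*(-30))*(-15) = ((4*(4 + 4² - 2*I))*(-30))*(-15) = ((4*(4 + 16 - 2*I))*(-30))*(-15) = ((4*(20 - 2*I))*(-30))*(-15) = ((80 - 8*I)*(-30))*(-15) = (-2400 + 240*I)*(-15) = 36000 - 3600*I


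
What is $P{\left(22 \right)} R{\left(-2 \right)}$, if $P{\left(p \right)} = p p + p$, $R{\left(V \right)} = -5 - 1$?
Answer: $-3036$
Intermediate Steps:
$R{\left(V \right)} = -6$ ($R{\left(V \right)} = -5 - 1 = -6$)
$P{\left(p \right)} = p + p^{2}$ ($P{\left(p \right)} = p^{2} + p = p + p^{2}$)
$P{\left(22 \right)} R{\left(-2 \right)} = 22 \left(1 + 22\right) \left(-6\right) = 22 \cdot 23 \left(-6\right) = 506 \left(-6\right) = -3036$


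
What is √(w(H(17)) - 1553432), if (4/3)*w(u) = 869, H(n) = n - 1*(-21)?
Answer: I*√6211121/2 ≈ 1246.1*I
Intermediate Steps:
H(n) = 21 + n (H(n) = n + 21 = 21 + n)
w(u) = 2607/4 (w(u) = (¾)*869 = 2607/4)
√(w(H(17)) - 1553432) = √(2607/4 - 1553432) = √(-6211121/4) = I*√6211121/2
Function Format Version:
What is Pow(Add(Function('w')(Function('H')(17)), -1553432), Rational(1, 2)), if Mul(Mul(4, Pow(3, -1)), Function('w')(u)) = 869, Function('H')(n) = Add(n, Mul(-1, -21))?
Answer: Mul(Rational(1, 2), I, Pow(6211121, Rational(1, 2))) ≈ Mul(1246.1, I)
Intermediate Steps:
Function('H')(n) = Add(21, n) (Function('H')(n) = Add(n, 21) = Add(21, n))
Function('w')(u) = Rational(2607, 4) (Function('w')(u) = Mul(Rational(3, 4), 869) = Rational(2607, 4))
Pow(Add(Function('w')(Function('H')(17)), -1553432), Rational(1, 2)) = Pow(Add(Rational(2607, 4), -1553432), Rational(1, 2)) = Pow(Rational(-6211121, 4), Rational(1, 2)) = Mul(Rational(1, 2), I, Pow(6211121, Rational(1, 2)))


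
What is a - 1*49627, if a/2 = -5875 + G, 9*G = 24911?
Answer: -502571/9 ≈ -55841.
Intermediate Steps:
G = 24911/9 (G = (1/9)*24911 = 24911/9 ≈ 2767.9)
a = -55928/9 (a = 2*(-5875 + 24911/9) = 2*(-27964/9) = -55928/9 ≈ -6214.2)
a - 1*49627 = -55928/9 - 1*49627 = -55928/9 - 49627 = -502571/9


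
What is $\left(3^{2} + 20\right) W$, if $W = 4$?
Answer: $116$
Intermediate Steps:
$\left(3^{2} + 20\right) W = \left(3^{2} + 20\right) 4 = \left(9 + 20\right) 4 = 29 \cdot 4 = 116$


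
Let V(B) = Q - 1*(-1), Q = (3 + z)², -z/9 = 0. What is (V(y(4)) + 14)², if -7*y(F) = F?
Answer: 576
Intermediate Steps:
z = 0 (z = -9*0 = 0)
y(F) = -F/7
Q = 9 (Q = (3 + 0)² = 3² = 9)
V(B) = 10 (V(B) = 9 - 1*(-1) = 9 + 1 = 10)
(V(y(4)) + 14)² = (10 + 14)² = 24² = 576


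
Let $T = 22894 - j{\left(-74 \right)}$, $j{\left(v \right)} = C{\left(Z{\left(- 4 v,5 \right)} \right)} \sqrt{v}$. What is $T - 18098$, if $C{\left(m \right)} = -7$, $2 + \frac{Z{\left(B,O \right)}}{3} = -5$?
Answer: $4796 + 7 i \sqrt{74} \approx 4796.0 + 60.216 i$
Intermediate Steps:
$Z{\left(B,O \right)} = -21$ ($Z{\left(B,O \right)} = -6 + 3 \left(-5\right) = -6 - 15 = -21$)
$j{\left(v \right)} = - 7 \sqrt{v}$
$T = 22894 + 7 i \sqrt{74}$ ($T = 22894 - - 7 \sqrt{-74} = 22894 - - 7 i \sqrt{74} = 22894 + 7 i \sqrt{74} \approx 22894.0 + 60.216 i$)
$T - 18098 = \left(22894 + 7 i \sqrt{74}\right) - 18098 = 4796 + 7 i \sqrt{74}$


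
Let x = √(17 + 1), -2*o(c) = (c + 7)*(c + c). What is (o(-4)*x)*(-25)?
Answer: -900*√2 ≈ -1272.8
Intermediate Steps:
o(c) = -c*(7 + c) (o(c) = -(c + 7)*(c + c)/2 = -(7 + c)*2*c/2 = -c*(7 + c))
x = 3*√2 (x = √18 = 3*√2 ≈ 4.2426)
(o(-4)*x)*(-25) = ((-1*(-4)*(7 - 4))*(3*√2))*(-25) = ((-1*(-4)*3)*(3*√2))*(-25) = (12*(3*√2))*(-25) = (36*√2)*(-25) = -900*√2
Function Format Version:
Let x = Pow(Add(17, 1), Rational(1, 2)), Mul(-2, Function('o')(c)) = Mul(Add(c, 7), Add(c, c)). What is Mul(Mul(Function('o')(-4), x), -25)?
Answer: Mul(-900, Pow(2, Rational(1, 2))) ≈ -1272.8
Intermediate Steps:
Function('o')(c) = Mul(-1, c, Add(7, c)) (Function('o')(c) = Mul(Rational(-1, 2), Mul(Add(c, 7), Add(c, c))) = Mul(Rational(-1, 2), Mul(Add(7, c), Mul(2, c))) = Mul(Rational(-1, 2), Mul(2, c, Add(7, c))) = Mul(-1, c, Add(7, c)))
x = Mul(3, Pow(2, Rational(1, 2))) (x = Pow(18, Rational(1, 2)) = Mul(3, Pow(2, Rational(1, 2))) ≈ 4.2426)
Mul(Mul(Function('o')(-4), x), -25) = Mul(Mul(Mul(-1, -4, Add(7, -4)), Mul(3, Pow(2, Rational(1, 2)))), -25) = Mul(Mul(Mul(-1, -4, 3), Mul(3, Pow(2, Rational(1, 2)))), -25) = Mul(Mul(12, Mul(3, Pow(2, Rational(1, 2)))), -25) = Mul(Mul(36, Pow(2, Rational(1, 2))), -25) = Mul(-900, Pow(2, Rational(1, 2)))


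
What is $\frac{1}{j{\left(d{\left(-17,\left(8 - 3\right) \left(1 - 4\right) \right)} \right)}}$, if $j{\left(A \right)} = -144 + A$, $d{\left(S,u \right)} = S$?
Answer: $- \frac{1}{161} \approx -0.0062112$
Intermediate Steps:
$\frac{1}{j{\left(d{\left(-17,\left(8 - 3\right) \left(1 - 4\right) \right)} \right)}} = \frac{1}{-144 - 17} = \frac{1}{-161} = - \frac{1}{161}$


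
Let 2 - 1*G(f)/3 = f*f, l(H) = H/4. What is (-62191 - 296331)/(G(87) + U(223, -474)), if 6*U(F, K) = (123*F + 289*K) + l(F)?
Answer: 8604528/982829 ≈ 8.7549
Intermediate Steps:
l(H) = H/4 (l(H) = H*(¼) = H/4)
U(F, K) = 289*K/6 + 493*F/24 (U(F, K) = ((123*F + 289*K) + F/4)/6 = (289*K + 493*F/4)/6 = 289*K/6 + 493*F/24)
G(f) = 6 - 3*f² (G(f) = 6 - 3*f*f = 6 - 3*f²)
(-62191 - 296331)/(G(87) + U(223, -474)) = (-62191 - 296331)/((6 - 3*87²) + ((289/6)*(-474) + (493/24)*223)) = -358522/((6 - 3*7569) + (-22831 + 109939/24)) = -358522/((6 - 22707) - 438005/24) = -358522/(-22701 - 438005/24) = -358522/(-982829/24) = -358522*(-24/982829) = 8604528/982829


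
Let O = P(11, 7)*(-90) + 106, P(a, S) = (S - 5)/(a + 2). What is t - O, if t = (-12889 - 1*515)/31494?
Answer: -6317344/68237 ≈ -92.579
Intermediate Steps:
P(a, S) = (-5 + S)/(2 + a)
O = 1198/13 (O = ((-5 + 7)/(2 + 11))*(-90) + 106 = (2/13)*(-90) + 106 = -180/13 + 106 = 1198/13 ≈ 92.154)
t = -2234/5249 (t = (-12889 - 515)*(1/31494) = -13404*1/31494 = -2234/5249 ≈ -0.42560)
t - O = -2234/5249 - 1*1198/13 = -2234/5249 - 1198/13 = -6317344/68237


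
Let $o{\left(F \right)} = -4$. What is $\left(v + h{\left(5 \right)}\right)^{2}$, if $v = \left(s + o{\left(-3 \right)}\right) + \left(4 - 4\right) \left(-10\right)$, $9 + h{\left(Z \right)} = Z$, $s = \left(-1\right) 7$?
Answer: $225$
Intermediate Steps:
$s = -7$
$h{\left(Z \right)} = -9 + Z$
$v = -11$ ($v = \left(-7 - 4\right) + \left(4 - 4\right) \left(-10\right) = -11 + 0 \left(-10\right) = -11 + 0 = -11$)
$\left(v + h{\left(5 \right)}\right)^{2} = \left(-11 + \left(-9 + 5\right)\right)^{2} = \left(-11 - 4\right)^{2} = \left(-15\right)^{2} = 225$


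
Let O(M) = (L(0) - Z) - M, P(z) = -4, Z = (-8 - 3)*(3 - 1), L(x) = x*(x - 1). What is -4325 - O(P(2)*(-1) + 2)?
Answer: -4341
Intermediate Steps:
L(x) = x*(-1 + x)
Z = -22 (Z = -11*2 = -22)
O(M) = 22 - M (O(M) = (0*(-1 + 0) - 1*(-22)) - M = (0*(-1) + 22) - M = (0 + 22) - M = 22 - M)
-4325 - O(P(2)*(-1) + 2) = -4325 - (22 - (-4*(-1) + 2)) = -4325 - (22 - (4 + 2)) = -4325 - (22 - 1*6) = -4325 - (22 - 6) = -4325 - 1*16 = -4325 - 16 = -4341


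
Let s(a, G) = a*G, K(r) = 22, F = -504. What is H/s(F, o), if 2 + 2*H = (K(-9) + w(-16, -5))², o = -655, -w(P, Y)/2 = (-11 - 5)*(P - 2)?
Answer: 153457/330120 ≈ 0.46485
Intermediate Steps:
w(P, Y) = -64 + 32*P (w(P, Y) = -2*(-11 - 5)*(P - 2) = -(-32)*(-2 + P) = -2*(32 - 16*P) = -64 + 32*P)
s(a, G) = G*a
H = 153457 (H = -1 + (22 + (-64 + 32*(-16)))²/2 = -1 + (22 + (-64 - 512))²/2 = -1 + (22 - 576)²/2 = -1 + (½)*(-554)² = -1 + (½)*306916 = -1 + 153458 = 153457)
H/s(F, o) = 153457/((-655*(-504))) = 153457/330120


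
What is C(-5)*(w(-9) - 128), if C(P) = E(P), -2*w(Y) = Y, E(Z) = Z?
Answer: 1235/2 ≈ 617.50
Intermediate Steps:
w(Y) = -Y/2
C(P) = P
C(-5)*(w(-9) - 128) = -5*(-1/2*(-9) - 128) = -5*(9/2 - 128) = -5*(-247/2) = 1235/2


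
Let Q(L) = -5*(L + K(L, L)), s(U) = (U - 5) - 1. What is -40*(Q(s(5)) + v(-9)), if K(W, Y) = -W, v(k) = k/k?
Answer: -40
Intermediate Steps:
v(k) = 1
s(U) = -6 + U (s(U) = (-5 + U) - 1 = -6 + U)
Q(L) = 0 (Q(L) = -5*(L - L) = -5*0 = 0)
-40*(Q(s(5)) + v(-9)) = -40*(0 + 1) = -40*1 = -40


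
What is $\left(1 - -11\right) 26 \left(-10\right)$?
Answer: $-3120$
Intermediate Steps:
$\left(1 - -11\right) 26 \left(-10\right) = \left(1 + 11\right) 26 \left(-10\right) = 12 \cdot 26 \left(-10\right) = 312 \left(-10\right) = -3120$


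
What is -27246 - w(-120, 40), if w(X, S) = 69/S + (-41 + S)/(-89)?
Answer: -97001941/3560 ≈ -27248.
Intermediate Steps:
w(X, S) = 41/89 + 69/S - S/89 (w(X, S) = 69/S + (-41 + S)*(-1/89) = 69/S + (41/89 - S/89) = 41/89 + 69/S - S/89)
-27246 - w(-120, 40) = -27246 - (6141 - 1*40*(-41 + 40))/(89*40) = -27246 - (6141 - 1*40*(-1))/(89*40) = -27246 - (6141 + 40)/(89*40) = -27246 - 6181/(89*40) = -27246 - 1*6181/3560 = -27246 - 6181/3560 = -97001941/3560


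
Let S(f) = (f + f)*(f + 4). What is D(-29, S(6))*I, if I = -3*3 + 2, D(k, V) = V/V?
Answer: -7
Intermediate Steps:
S(f) = 2*f*(4 + f) (S(f) = (2*f)*(4 + f) = 2*f*(4 + f))
D(k, V) = 1
I = -7 (I = -9 + 2 = -7)
D(-29, S(6))*I = 1*(-7) = -7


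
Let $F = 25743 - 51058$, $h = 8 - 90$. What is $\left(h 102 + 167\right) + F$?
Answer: $-33512$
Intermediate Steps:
$h = -82$ ($h = 8 - 90 = -82$)
$F = -25315$
$\left(h 102 + 167\right) + F = \left(\left(-82\right) 102 + 167\right) - 25315 = \left(-8364 + 167\right) - 25315 = -8197 - 25315 = -33512$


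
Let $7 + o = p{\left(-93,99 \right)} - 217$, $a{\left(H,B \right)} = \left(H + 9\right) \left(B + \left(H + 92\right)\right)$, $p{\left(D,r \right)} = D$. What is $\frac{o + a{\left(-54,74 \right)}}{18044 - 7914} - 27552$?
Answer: $- \frac{279107117}{10130} \approx -27553.0$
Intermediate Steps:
$a{\left(H,B \right)} = \left(9 + H\right) \left(92 + B + H\right)$ ($a{\left(H,B \right)} = \left(9 + H\right) \left(B + \left(92 + H\right)\right) = \left(9 + H\right) \left(92 + B + H\right)$)
$o = -317$ ($o = -7 - 310 = -317$)
$\frac{o + a{\left(-54,74 \right)}}{18044 - 7914} - 27552 = \frac{-317 + \left(828 + \left(-54\right)^{2} + 9 \cdot 74 + 101 \left(-54\right) + 74 \left(-54\right)\right)}{18044 - 7914} - 27552 = \frac{-317 + \left(828 + 2916 + 666 - 5454 - 3996\right)}{10130} - 27552 = \left(-317 - 5040\right) \frac{1}{10130} - 27552 = \left(-5357\right) \frac{1}{10130} - 27552 = - \frac{5357}{10130} - 27552 = - \frac{279107117}{10130}$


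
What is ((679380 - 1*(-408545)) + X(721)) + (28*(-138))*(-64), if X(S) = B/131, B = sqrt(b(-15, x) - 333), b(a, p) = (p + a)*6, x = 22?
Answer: 1335221 + I*sqrt(291)/131 ≈ 1.3352e+6 + 0.13022*I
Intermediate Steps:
b(a, p) = 6*a + 6*p (b(a, p) = (a + p)*6 = 6*a + 6*p)
B = I*sqrt(291) (B = sqrt((6*(-15) + 6*22) - 333) = sqrt((-90 + 132) - 333) = sqrt(42 - 333) = sqrt(-291) = I*sqrt(291) ≈ 17.059*I)
X(S) = I*sqrt(291)/131 (X(S) = (I*sqrt(291))/131 = (I*sqrt(291))*(1/131) = I*sqrt(291)/131)
((679380 - 1*(-408545)) + X(721)) + (28*(-138))*(-64) = ((679380 - 1*(-408545)) + I*sqrt(291)/131) + (28*(-138))*(-64) = ((679380 + 408545) + I*sqrt(291)/131) - 3864*(-64) = (1087925 + I*sqrt(291)/131) + 247296 = 1335221 + I*sqrt(291)/131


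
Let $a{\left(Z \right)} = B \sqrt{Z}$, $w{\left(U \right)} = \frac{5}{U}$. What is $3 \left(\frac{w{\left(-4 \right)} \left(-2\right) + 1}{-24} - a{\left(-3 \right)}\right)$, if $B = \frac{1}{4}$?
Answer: $- \frac{7}{16} - \frac{3 i \sqrt{3}}{4} \approx -0.4375 - 1.299 i$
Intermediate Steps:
$B = \frac{1}{4} \approx 0.25$
$a{\left(Z \right)} = \frac{\sqrt{Z}}{4}$
$3 \left(\frac{w{\left(-4 \right)} \left(-2\right) + 1}{-24} - a{\left(-3 \right)}\right) = 3 \left(\frac{\frac{5}{-4} \left(-2\right) + 1}{-24} - \frac{\sqrt{-3}}{4}\right) = 3 \left(\left(5 \left(- \frac{1}{4}\right) \left(-2\right) + 1\right) \left(- \frac{1}{24}\right) - \frac{i \sqrt{3}}{4}\right) = 3 \left(\left(\left(- \frac{5}{4}\right) \left(-2\right) + 1\right) \left(- \frac{1}{24}\right) - \frac{i \sqrt{3}}{4}\right) = 3 \left(\left(\frac{5}{2} + 1\right) \left(- \frac{1}{24}\right) - \frac{i \sqrt{3}}{4}\right) = 3 \left(\frac{7}{2} \left(- \frac{1}{24}\right) - \frac{i \sqrt{3}}{4}\right) = 3 \left(- \frac{7}{48} - \frac{i \sqrt{3}}{4}\right) = - \frac{7}{16} - \frac{3 i \sqrt{3}}{4}$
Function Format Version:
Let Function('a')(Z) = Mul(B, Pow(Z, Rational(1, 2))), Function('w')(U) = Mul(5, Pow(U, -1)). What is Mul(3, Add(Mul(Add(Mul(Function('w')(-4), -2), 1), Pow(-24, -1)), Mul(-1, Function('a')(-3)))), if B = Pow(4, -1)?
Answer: Add(Rational(-7, 16), Mul(Rational(-3, 4), I, Pow(3, Rational(1, 2)))) ≈ Add(-0.43750, Mul(-1.2990, I))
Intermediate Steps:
B = Rational(1, 4) ≈ 0.25000
Function('a')(Z) = Mul(Rational(1, 4), Pow(Z, Rational(1, 2)))
Mul(3, Add(Mul(Add(Mul(Function('w')(-4), -2), 1), Pow(-24, -1)), Mul(-1, Function('a')(-3)))) = Mul(3, Add(Mul(Add(Mul(Mul(5, Pow(-4, -1)), -2), 1), Pow(-24, -1)), Mul(-1, Mul(Rational(1, 4), Pow(-3, Rational(1, 2)))))) = Mul(3, Add(Mul(Add(Mul(Mul(5, Rational(-1, 4)), -2), 1), Rational(-1, 24)), Mul(-1, Mul(Rational(1, 4), Mul(I, Pow(3, Rational(1, 2))))))) = Mul(3, Add(Mul(Add(Mul(Rational(-5, 4), -2), 1), Rational(-1, 24)), Mul(-1, Mul(Rational(1, 4), I, Pow(3, Rational(1, 2)))))) = Mul(3, Add(Mul(Add(Rational(5, 2), 1), Rational(-1, 24)), Mul(Rational(-1, 4), I, Pow(3, Rational(1, 2))))) = Mul(3, Add(Mul(Rational(7, 2), Rational(-1, 24)), Mul(Rational(-1, 4), I, Pow(3, Rational(1, 2))))) = Mul(3, Add(Rational(-7, 48), Mul(Rational(-1, 4), I, Pow(3, Rational(1, 2))))) = Add(Rational(-7, 16), Mul(Rational(-3, 4), I, Pow(3, Rational(1, 2))))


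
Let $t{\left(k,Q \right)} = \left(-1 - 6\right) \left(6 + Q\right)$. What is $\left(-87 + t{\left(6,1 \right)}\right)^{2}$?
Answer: $18496$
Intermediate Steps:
$t{\left(k,Q \right)} = -42 - 7 Q$ ($t{\left(k,Q \right)} = - 7 \left(6 + Q\right) = -42 - 7 Q$)
$\left(-87 + t{\left(6,1 \right)}\right)^{2} = \left(-87 - 49\right)^{2} = \left(-136\right)^{2} = 18496$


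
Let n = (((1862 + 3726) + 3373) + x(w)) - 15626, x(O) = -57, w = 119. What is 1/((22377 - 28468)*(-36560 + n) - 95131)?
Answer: 1/263535531 ≈ 3.7946e-9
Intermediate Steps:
n = -6722 (n = (((1862 + 3726) + 3373) - 57) - 15626 = ((5588 + 3373) - 57) - 15626 = (8961 - 57) - 15626 = 8904 - 15626 = -6722)
1/((22377 - 28468)*(-36560 + n) - 95131) = 1/((22377 - 28468)*(-36560 - 6722) - 95131) = 1/(-6091*(-43282) - 95131) = 1/(263630662 - 95131) = 1/263535531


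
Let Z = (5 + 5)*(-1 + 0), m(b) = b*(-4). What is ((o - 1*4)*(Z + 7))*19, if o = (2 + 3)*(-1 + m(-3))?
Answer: -2907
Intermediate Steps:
m(b) = -4*b
Z = -10 (Z = 10*(-1) = -10)
o = 55 (o = (2 + 3)*(-1 - 4*(-3)) = 5*(-1 + 12) = 5*11 = 55)
((o - 1*4)*(Z + 7))*19 = ((55 - 1*4)*(-10 + 7))*19 = ((55 - 4)*(-3))*19 = (51*(-3))*19 = -153*19 = -2907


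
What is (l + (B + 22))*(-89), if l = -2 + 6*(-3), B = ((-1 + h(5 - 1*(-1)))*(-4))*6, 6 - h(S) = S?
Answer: -2314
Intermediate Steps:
h(S) = 6 - S
B = 24 (B = ((-1 + (6 - (5 - 1*(-1))))*(-4))*6 = ((-1 + (6 - (5 + 1)))*(-4))*6 = ((-1 + (6 - 1*6))*(-4))*6 = ((-1 + (6 - 6))*(-4))*6 = ((-1 + 0)*(-4))*6 = -1*(-4)*6 = 4*6 = 24)
l = -20 (l = -2 - 18 = -20)
(l + (B + 22))*(-89) = (-20 + (24 + 22))*(-89) = (-20 + 46)*(-89) = 26*(-89) = -2314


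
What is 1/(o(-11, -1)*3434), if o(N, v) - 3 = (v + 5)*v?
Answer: -1/3434 ≈ -0.00029121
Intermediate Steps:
o(N, v) = 3 + v*(5 + v) (o(N, v) = 3 + (v + 5)*v = 3 + (5 + v)*v = 3 + v*(5 + v))
1/(o(-11, -1)*3434) = 1/((3 + (-1)**2 + 5*(-1))*3434) = 1/((3 + 1 - 5)*3434) = 1/(-1*3434) = 1/(-3434) = -1/3434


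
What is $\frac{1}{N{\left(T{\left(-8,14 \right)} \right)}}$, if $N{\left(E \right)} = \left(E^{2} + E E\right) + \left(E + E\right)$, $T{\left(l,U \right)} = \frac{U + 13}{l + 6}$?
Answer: $\frac{2}{675} \approx 0.002963$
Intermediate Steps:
$T{\left(l,U \right)} = \frac{13 + U}{6 + l}$
$N{\left(E \right)} = 2 E + 2 E^{2}$ ($N{\left(E \right)} = \left(E^{2} + E^{2}\right) + 2 E = 2 E^{2} + 2 E = 2 E + 2 E^{2}$)
$\frac{1}{N{\left(T{\left(-8,14 \right)} \right)}} = \frac{1}{2 \frac{13 + 14}{6 - 8} \left(1 + \frac{13 + 14}{6 - 8}\right)} = \frac{1}{2 \frac{1}{-2} \cdot 27 \left(1 + \frac{1}{-2} \cdot 27\right)} = \frac{1}{2 \left(\left(- \frac{1}{2}\right) 27\right) \left(1 - \frac{27}{2}\right)} = \frac{1}{2 \left(- \frac{27}{2}\right) \left(1 - \frac{27}{2}\right)} = \frac{1}{2 \left(- \frac{27}{2}\right) \left(- \frac{25}{2}\right)} = \frac{1}{\frac{675}{2}} = \frac{2}{675}$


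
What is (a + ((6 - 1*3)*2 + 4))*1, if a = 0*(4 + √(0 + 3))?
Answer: 10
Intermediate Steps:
a = 0 (a = 0*(4 + √3) = 0)
(a + ((6 - 1*3)*2 + 4))*1 = (0 + ((6 - 1*3)*2 + 4))*1 = (0 + ((6 - 3)*2 + 4))*1 = (0 + (3*2 + 4))*1 = (0 + (6 + 4))*1 = (0 + 10)*1 = 10*1 = 10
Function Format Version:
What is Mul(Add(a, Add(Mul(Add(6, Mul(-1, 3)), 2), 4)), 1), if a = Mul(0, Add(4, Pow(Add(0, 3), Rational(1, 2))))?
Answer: 10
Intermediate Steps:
a = 0 (a = Mul(0, Add(4, Pow(3, Rational(1, 2)))) = 0)
Mul(Add(a, Add(Mul(Add(6, Mul(-1, 3)), 2), 4)), 1) = Mul(Add(0, Add(Mul(Add(6, Mul(-1, 3)), 2), 4)), 1) = Mul(Add(0, Add(Mul(Add(6, -3), 2), 4)), 1) = Mul(Add(0, Add(Mul(3, 2), 4)), 1) = Mul(Add(0, Add(6, 4)), 1) = Mul(Add(0, 10), 1) = Mul(10, 1) = 10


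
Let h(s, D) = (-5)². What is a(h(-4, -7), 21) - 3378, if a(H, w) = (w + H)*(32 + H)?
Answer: -756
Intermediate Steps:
h(s, D) = 25
a(H, w) = (32 + H)*(H + w) (a(H, w) = (H + w)*(32 + H) = (32 + H)*(H + w))
a(h(-4, -7), 21) - 3378 = (25² + 32*25 + 32*21 + 25*21) - 3378 = (625 + 800 + 672 + 525) - 3378 = 2622 - 3378 = -756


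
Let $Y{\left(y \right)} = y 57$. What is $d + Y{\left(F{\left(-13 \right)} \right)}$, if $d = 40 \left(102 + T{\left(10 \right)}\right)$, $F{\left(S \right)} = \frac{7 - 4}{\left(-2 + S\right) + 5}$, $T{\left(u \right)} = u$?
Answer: $\frac{44629}{10} \approx 4462.9$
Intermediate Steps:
$F{\left(S \right)} = \frac{3}{3 + S}$
$Y{\left(y \right)} = 57 y$
$d = 4480$ ($d = 40 \left(102 + 10\right) = 40 \cdot 112 = 4480$)
$d + Y{\left(F{\left(-13 \right)} \right)} = 4480 + 57 \frac{3}{3 - 13} = 4480 + 57 \frac{3}{-10} = 4480 + 57 \cdot 3 \left(- \frac{1}{10}\right) = 4480 + 57 \left(- \frac{3}{10}\right) = 4480 - \frac{171}{10} = \frac{44629}{10}$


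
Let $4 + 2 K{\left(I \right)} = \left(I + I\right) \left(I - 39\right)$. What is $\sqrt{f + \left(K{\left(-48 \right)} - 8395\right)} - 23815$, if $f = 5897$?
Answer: $-23815 + 2 \sqrt{419} \approx -23774.0$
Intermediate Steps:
$K{\left(I \right)} = -2 + I \left(-39 + I\right)$ ($K{\left(I \right)} = -2 + \frac{\left(I + I\right) \left(I - 39\right)}{2} = -2 + \frac{2 I \left(-39 + I\right)}{2} = -2 + I \left(-39 + I\right)$)
$\sqrt{f + \left(K{\left(-48 \right)} - 8395\right)} - 23815 = \sqrt{5897 - 4221} - 23815 = \sqrt{1676} - 23815 = 2 \sqrt{419} - 23815 = -23815 + 2 \sqrt{419}$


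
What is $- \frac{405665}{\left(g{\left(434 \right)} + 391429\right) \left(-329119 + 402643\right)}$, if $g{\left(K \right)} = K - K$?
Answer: $- \frac{405665}{28779425796} \approx -1.4096 \cdot 10^{-5}$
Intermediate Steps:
$g{\left(K \right)} = 0$
$- \frac{405665}{\left(g{\left(434 \right)} + 391429\right) \left(-329119 + 402643\right)} = - \frac{405665}{\left(0 + 391429\right) \left(-329119 + 402643\right)} = - \frac{405665}{391429 \cdot 73524} = - \frac{405665}{28779425796}$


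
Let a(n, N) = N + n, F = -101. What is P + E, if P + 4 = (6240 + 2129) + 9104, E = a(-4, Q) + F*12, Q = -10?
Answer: 16243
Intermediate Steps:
E = -1226 (E = (-10 - 4) - 101*12 = -14 - 1212 = -1226)
P = 17469 (P = -4 + ((6240 + 2129) + 9104) = -4 + (8369 + 9104) = -4 + 17473 = 17469)
P + E = 17469 - 1226 = 16243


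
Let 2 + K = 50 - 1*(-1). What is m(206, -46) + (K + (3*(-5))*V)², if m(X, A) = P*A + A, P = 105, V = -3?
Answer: 3960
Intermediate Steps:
m(X, A) = 106*A (m(X, A) = 105*A + A = 106*A)
K = 49 (K = -2 + (50 - 1*(-1)) = -2 + (50 + 1) = -2 + 51 = 49)
m(206, -46) + (K + (3*(-5))*V)² = 106*(-46) + (49 + (3*(-5))*(-3))² = -4876 + (49 - 15*(-3))² = -4876 + (49 + 45)² = -4876 + 94² = -4876 + 8836 = 3960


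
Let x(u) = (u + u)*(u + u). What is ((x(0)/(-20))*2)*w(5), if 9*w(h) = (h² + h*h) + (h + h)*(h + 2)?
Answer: 0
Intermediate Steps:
w(h) = 2*h²/9 + 2*h*(2 + h)/9 (w(h) = ((h² + h*h) + (h + h)*(h + 2))/9 = ((h² + h²) + (2*h)*(2 + h))/9 = (2*h² + 2*h*(2 + h))/9 = 2*h²/9 + 2*h*(2 + h)/9)
x(u) = 4*u² (x(u) = (2*u)*(2*u) = 4*u²)
((x(0)/(-20))*2)*w(5) = (((4*0²)/(-20))*2)*((4/9)*5*(1 + 5)) = (((4*0)*(-1/20))*2)*((4/9)*5*6) = ((0*(-1/20))*2)*(40/3) = (0*2)*(40/3) = 0*(40/3) = 0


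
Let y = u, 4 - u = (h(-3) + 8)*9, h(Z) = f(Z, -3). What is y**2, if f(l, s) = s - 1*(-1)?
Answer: 2500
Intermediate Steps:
f(l, s) = 1 + s (f(l, s) = s + 1 = 1 + s)
h(Z) = -2 (h(Z) = 1 - 3 = -2)
u = -50 (u = 4 - (-2 + 8)*9 = 4 - 6*9 = 4 - 1*54 = 4 - 54 = -50)
y = -50
y**2 = (-50)**2 = 2500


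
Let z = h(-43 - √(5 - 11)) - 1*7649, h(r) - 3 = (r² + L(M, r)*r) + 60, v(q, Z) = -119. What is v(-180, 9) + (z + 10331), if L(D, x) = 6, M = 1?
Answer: 4211 + 80*I*√6 ≈ 4211.0 + 195.96*I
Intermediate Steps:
h(r) = 63 + r² + 6*r (h(r) = 3 + ((r² + 6*r) + 60) = 3 + (60 + r² + 6*r) = 63 + r² + 6*r)
z = -7844 + (-43 - I*√6)² - 6*I*√6 (z = (63 + (-43 - √(5 - 11))² + 6*(-43 - √(5 - 11))) - 1*7649 = (63 + (-43 - √(-6))² + 6*(-43 - √(-6))) - 7649 = (63 + (-43 - I*√6)² + 6*(-43 - I*√6)) - 7649 = (63 + (-43 - I*√6)² + (-258 - 6*I*√6)) - 7649 = (-195 + (-43 - I*√6)² - 6*I*√6) - 7649 = -7844 + (-43 - I*√6)² - 6*I*√6 ≈ -6001.0 + 195.96*I)
v(-180, 9) + (z + 10331) = -119 + ((-6001 + 80*I*√6) + 10331) = -119 + (4330 + 80*I*√6) = 4211 + 80*I*√6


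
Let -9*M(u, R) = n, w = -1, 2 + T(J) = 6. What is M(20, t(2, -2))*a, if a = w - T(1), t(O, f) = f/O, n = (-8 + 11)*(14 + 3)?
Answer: 85/3 ≈ 28.333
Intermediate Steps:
T(J) = 4 (T(J) = -2 + 6 = 4)
n = 51 (n = 3*17 = 51)
a = -5 (a = -1 - 1*4 = -1 - 4 = -5)
M(u, R) = -17/3 (M(u, R) = -⅑*51 = -17/3)
M(20, t(2, -2))*a = -17/3*(-5) = 85/3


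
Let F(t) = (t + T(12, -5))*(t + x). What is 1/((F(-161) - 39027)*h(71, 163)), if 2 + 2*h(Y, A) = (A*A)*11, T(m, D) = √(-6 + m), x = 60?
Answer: -22766/75728106797175 + 101*√6/75728106797175 ≈ -2.9736e-10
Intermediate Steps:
h(Y, A) = -1 + 11*A²/2 (h(Y, A) = -1 + ((A*A)*11)/2 = -1 + (A²*11)/2 = -1 + (11*A²)/2 = -1 + 11*A²/2)
F(t) = (60 + t)*(t + √6) (F(t) = (t + √(-6 + 12))*(t + 60) = (t + √6)*(60 + t) = (60 + t)*(t + √6))
1/((F(-161) - 39027)*h(71, 163)) = 1/((((-161)² + 60*(-161) + 60*√6 - 161*√6) - 39027)*(-1 + (11/2)*163²)) = 1/(((25921 - 9660 + 60*√6 - 161*√6) - 39027)*(-1 + (11/2)*26569)) = 1/(((16261 - 101*√6) - 39027)*(-1 + 292259/2)) = 1/((-22766 - 101*√6)*(292257/2)) = (2/292257)/(-22766 - 101*√6) = 2/(292257*(-22766 - 101*√6))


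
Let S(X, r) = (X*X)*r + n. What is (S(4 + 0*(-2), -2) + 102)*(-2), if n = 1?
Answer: -142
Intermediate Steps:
S(X, r) = 1 + r*X² (S(X, r) = (X*X)*r + 1 = X²*r + 1 = r*X² + 1 = 1 + r*X²)
(S(4 + 0*(-2), -2) + 102)*(-2) = ((1 - 2*(4 + 0*(-2))²) + 102)*(-2) = ((1 - 2*(4 + 0)²) + 102)*(-2) = ((1 - 2*4²) + 102)*(-2) = ((1 - 2*16) + 102)*(-2) = ((1 - 32) + 102)*(-2) = (-31 + 102)*(-2) = 71*(-2) = -142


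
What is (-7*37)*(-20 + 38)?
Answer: -4662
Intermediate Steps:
(-7*37)*(-20 + 38) = -259*18 = -4662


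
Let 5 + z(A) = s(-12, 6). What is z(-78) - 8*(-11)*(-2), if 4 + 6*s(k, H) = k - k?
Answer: -545/3 ≈ -181.67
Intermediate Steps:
s(k, H) = -2/3 (s(k, H) = -2/3 + (k - k)/6 = -2/3 + (1/6)*0 = -2/3 + 0 = -2/3)
z(A) = -17/3 (z(A) = -5 - 2/3 = -17/3)
z(-78) - 8*(-11)*(-2) = -17/3 - 8*(-11)*(-2) = -17/3 + 88*(-2) = -17/3 - 176 = -545/3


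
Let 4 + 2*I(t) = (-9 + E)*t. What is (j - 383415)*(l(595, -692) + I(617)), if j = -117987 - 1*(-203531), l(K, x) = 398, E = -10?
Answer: 3256027901/2 ≈ 1.6280e+9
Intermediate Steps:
I(t) = -2 - 19*t/2 (I(t) = -2 + ((-9 - 10)*t)/2 = -2 + (-19*t)/2 = -2 - 19*t/2)
j = 85544 (j = -117987 + 203531 = 85544)
(j - 383415)*(l(595, -692) + I(617)) = (85544 - 383415)*(398 + (-2 - 19/2*617)) = -297871*(398 + (-2 - 11723/2)) = -297871*(398 - 11727/2) = -297871*(-10931/2) = 3256027901/2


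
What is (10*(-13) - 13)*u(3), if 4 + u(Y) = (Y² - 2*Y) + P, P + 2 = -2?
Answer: 715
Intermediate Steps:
P = -4 (P = -2 - 2 = -4)
u(Y) = -8 + Y² - 2*Y (u(Y) = -4 + ((Y² - 2*Y) - 4) = -4 + (-4 + Y² - 2*Y) = -8 + Y² - 2*Y)
(10*(-13) - 13)*u(3) = (10*(-13) - 13)*(-8 + 3² - 2*3) = (-130 - 13)*(-8 + 9 - 6) = -143*(-5) = 715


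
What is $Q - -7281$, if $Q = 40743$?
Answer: $48024$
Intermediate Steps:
$Q - -7281 = 40743 - -7281 = 40743 + 7281 = 48024$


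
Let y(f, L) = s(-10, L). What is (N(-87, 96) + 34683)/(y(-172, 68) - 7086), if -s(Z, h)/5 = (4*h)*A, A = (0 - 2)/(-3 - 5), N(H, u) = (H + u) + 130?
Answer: -17411/3713 ≈ -4.6892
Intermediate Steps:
N(H, u) = 130 + H + u
A = 1/4 (A = -2/(-8) = -2*(-1/8) = 1/4 ≈ 0.25000)
s(Z, h) = -5*h (s(Z, h) = -5*4*h/4 = -5*h)
y(f, L) = -5*L
(N(-87, 96) + 34683)/(y(-172, 68) - 7086) = ((130 - 87 + 96) + 34683)/(-5*68 - 7086) = (139 + 34683)/(-340 - 7086) = 34822/(-7426) = 34822*(-1/7426) = -17411/3713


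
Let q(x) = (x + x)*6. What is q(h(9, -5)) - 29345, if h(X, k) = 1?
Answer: -29333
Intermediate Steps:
q(x) = 12*x (q(x) = (2*x)*6 = 12*x)
q(h(9, -5)) - 29345 = 12*1 - 29345 = 12 - 29345 = -29333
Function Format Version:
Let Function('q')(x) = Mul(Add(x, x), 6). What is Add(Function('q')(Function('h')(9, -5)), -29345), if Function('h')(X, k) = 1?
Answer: -29333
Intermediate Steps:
Function('q')(x) = Mul(12, x) (Function('q')(x) = Mul(Mul(2, x), 6) = Mul(12, x))
Add(Function('q')(Function('h')(9, -5)), -29345) = Add(Mul(12, 1), -29345) = Add(12, -29345) = -29333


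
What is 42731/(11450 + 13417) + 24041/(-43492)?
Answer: 1260629105/1081515564 ≈ 1.1656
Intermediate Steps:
42731/(11450 + 13417) + 24041/(-43492) = 42731/24867 + 24041*(-1/43492) = 42731*(1/24867) - 24041/43492 = 42731/24867 - 24041/43492 = 1260629105/1081515564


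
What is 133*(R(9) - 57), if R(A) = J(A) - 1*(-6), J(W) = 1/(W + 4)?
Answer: -88046/13 ≈ -6772.8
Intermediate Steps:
J(W) = 1/(4 + W)
R(A) = 6 + 1/(4 + A) (R(A) = 1/(4 + A) - 1*(-6) = 1/(4 + A) + 6 = 6 + 1/(4 + A))
133*(R(9) - 57) = 133*((25 + 6*9)/(4 + 9) - 57) = 133*((25 + 54)/13 - 57) = 133*((1/13)*79 - 57) = 133*(79/13 - 57) = 133*(-662/13) = -88046/13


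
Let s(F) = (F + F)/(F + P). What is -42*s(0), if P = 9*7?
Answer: 0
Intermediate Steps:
P = 63
s(F) = 2*F/(63 + F) (s(F) = (F + F)/(F + 63) = (2*F)/(63 + F) = 2*F/(63 + F))
-42*s(0) = -84*0/(63 + 0) = -84*0/63 = -42*0 = 0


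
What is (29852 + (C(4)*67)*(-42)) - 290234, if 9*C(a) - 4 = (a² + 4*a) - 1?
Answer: -813976/3 ≈ -2.7133e+5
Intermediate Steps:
C(a) = ⅓ + a²/9 + 4*a/9 (C(a) = 4/9 + ((a² + 4*a) - 1)/9 = 4/9 + (-1 + a² + 4*a)/9 = 4/9 + (-⅑ + a²/9 + 4*a/9) = ⅓ + a²/9 + 4*a/9)
(29852 + (C(4)*67)*(-42)) - 290234 = (29852 + ((⅓ + (⅑)*4² + (4/9)*4)*67)*(-42)) - 290234 = (29852 + ((⅓ + (⅑)*16 + 16/9)*67)*(-42)) - 290234 = (29852 + ((⅓ + 16/9 + 16/9)*67)*(-42)) - 290234 = (29852 + ((35/9)*67)*(-42)) - 290234 = (29852 + (2345/9)*(-42)) - 290234 = (29852 - 32830/3) - 290234 = 56726/3 - 290234 = -813976/3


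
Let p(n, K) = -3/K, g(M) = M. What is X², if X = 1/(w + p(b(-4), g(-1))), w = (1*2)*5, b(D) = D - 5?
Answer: 1/169 ≈ 0.0059172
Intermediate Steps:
b(D) = -5 + D
w = 10 (w = 2*5 = 10)
X = 1/13 (X = 1/(10 - 3/(-1)) = 1/(10 - 3*(-1)) = 1/(10 + 3) = 1/13 ≈ 0.076923)
X² = (1/13)² = 1/169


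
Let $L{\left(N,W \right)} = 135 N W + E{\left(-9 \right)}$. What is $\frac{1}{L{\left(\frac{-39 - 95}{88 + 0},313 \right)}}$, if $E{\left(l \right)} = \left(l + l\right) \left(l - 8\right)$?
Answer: $- \frac{44}{2817621} \approx -1.5616 \cdot 10^{-5}$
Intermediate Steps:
$E{\left(l \right)} = 2 l \left(-8 + l\right)$
$L{\left(N,W \right)} = 306 + 135 N W$ ($L{\left(N,W \right)} = 135 N W + 2 \left(-9\right) \left(-8 - 9\right) = 135 N W + 2 \left(-9\right) \left(-17\right) = 135 N W + 306 = 306 + 135 N W$)
$\frac{1}{L{\left(\frac{-39 - 95}{88 + 0},313 \right)}} = \frac{1}{306 + 135 \frac{-39 - 95}{88 + 0} \cdot 313} = \frac{1}{306 + 135 \left(- \frac{134}{88}\right) 313} = \frac{1}{306 + 135 \left(\left(-134\right) \frac{1}{88}\right) 313} = \frac{1}{306 + 135 \left(- \frac{67}{44}\right) 313} = \frac{1}{306 - \frac{2831085}{44}} = \frac{1}{- \frac{2817621}{44}} = - \frac{44}{2817621}$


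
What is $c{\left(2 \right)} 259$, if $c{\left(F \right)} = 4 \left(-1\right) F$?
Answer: $-2072$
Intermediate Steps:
$c{\left(F \right)} = - 4 F$
$c{\left(2 \right)} 259 = \left(-4\right) 2 \cdot 259 = \left(-8\right) 259 = -2072$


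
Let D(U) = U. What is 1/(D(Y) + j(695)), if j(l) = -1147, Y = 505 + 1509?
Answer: 1/867 ≈ 0.0011534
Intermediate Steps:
Y = 2014
1/(D(Y) + j(695)) = 1/(2014 - 1147) = 1/867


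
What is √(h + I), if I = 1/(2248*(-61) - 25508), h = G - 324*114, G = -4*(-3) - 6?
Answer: I*√244203950429979/81318 ≈ 192.17*I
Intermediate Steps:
G = 6 (G = 12 - 6 = 6)
h = -36930 (h = 6 - 324*114 = 6 - 36936 = -36930)
I = -1/162636 (I = 1/(-137128 - 25508) = 1/(-162636) = -1/162636 ≈ -6.1487e-6)
√(h + I) = √(-36930 - 1/162636) = √(-6006147481/162636) = I*√244203950429979/81318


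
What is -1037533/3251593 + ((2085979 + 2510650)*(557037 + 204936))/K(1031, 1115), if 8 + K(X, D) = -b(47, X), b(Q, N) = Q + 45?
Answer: -11388727858361107381/325159300 ≈ -3.5025e+10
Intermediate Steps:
b(Q, N) = 45 + Q
K(X, D) = -100 (K(X, D) = -8 - (45 + 47) = -8 - 1*92 = -8 - 92 = -100)
-1037533/3251593 + ((2085979 + 2510650)*(557037 + 204936))/K(1031, 1115) = -1037533/3251593 + ((2085979 + 2510650)*(557037 + 204936))/(-100) = -1037533*1/3251593 + (4596629*761973)*(-1/100) = -1037533/3251593 + 3502507189017*(-1/100) = -1037533/3251593 - 3502507189017/100 = -11388727858361107381/325159300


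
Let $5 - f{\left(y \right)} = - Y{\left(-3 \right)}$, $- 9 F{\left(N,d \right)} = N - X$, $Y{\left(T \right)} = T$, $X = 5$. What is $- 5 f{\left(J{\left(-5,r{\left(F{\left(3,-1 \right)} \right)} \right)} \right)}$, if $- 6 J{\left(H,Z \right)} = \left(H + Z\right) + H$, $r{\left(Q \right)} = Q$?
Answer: $-10$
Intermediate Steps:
$F{\left(N,d \right)} = \frac{5}{9} - \frac{N}{9}$ ($F{\left(N,d \right)} = - \frac{N - 5}{9} = - \frac{-5 + N}{9} = \frac{5}{9} - \frac{N}{9}$)
$J{\left(H,Z \right)} = - \frac{H}{3} - \frac{Z}{6}$ ($J{\left(H,Z \right)} = - \frac{\left(H + Z\right) + H}{6} = - \frac{Z + 2 H}{6} = - \frac{H}{3} - \frac{Z}{6}$)
$f{\left(y \right)} = 2$ ($f{\left(y \right)} = 5 - \left(-1\right) \left(-3\right) = 5 - 3 = 2$)
$- 5 f{\left(J{\left(-5,r{\left(F{\left(3,-1 \right)} \right)} \right)} \right)} = \left(-5\right) 2 = -10$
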